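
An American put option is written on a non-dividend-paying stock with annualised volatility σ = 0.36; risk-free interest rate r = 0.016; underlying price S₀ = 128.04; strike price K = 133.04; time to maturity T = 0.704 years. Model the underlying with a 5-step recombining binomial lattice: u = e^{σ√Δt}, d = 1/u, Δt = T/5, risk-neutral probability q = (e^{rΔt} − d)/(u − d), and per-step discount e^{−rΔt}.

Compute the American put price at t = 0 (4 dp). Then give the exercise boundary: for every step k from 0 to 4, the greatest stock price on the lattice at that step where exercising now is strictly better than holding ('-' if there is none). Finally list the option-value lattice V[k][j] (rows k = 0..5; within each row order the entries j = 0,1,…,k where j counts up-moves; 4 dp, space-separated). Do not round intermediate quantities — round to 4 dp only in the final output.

price = 18.1973
boundary = - - - 85.3782 97.7267
tree:
18.1973
26.2031 9.4212
36.2405 15.2160 3.0509
47.6618 23.7691 5.8200 0.0000
58.4500 35.3133 11.1022 0.0000 0.0000
67.8750 47.6618 21.1788 0.0000 0.0000 0.0000

Δt=0.14080  u=1.14463  d=0.87364  q=0.47460  discount=0.99775
step 5 (expiry): payoffs max(K−S,0) = 67.8750 47.6618 21.1788 0.0000 0.0000 0.0000
step 4: (k=4,j=0): S=74.5900, (K−S)⁺=58.4500, hold=58.1506 ⇒ V=58.4500 exercise | (k=4,j=1): S=97.7267, (K−S)⁺=35.3133, hold=35.0139 ⇒ V=35.3133 exercise | (k=4,j=2): S=128.0400, (K−S)⁺=5.0000, hold=11.1022 ⇒ V=11.1022 continue | (k=4,j=3): S=167.7560, (K−S)⁺=0.0000, hold=0.0000 ⇒ V=0.0000 continue | (k=4,j=4): S=219.7913, (K−S)⁺=0.0000, hold=0.0000 ⇒ V=0.0000 continue  boundary S*=97.7267
step 3: (k=3,j=0): S=85.3782, (K−S)⁺=47.6618, hold=47.3624 ⇒ V=47.6618 exercise | (k=3,j=1): S=111.8612, (K−S)⁺=21.1788, hold=23.7691 ⇒ V=23.7691 continue | (k=3,j=2): S=146.5588, (K−S)⁺=0.0000, hold=5.8200 ⇒ V=5.8200 continue | (k=3,j=3): S=192.0191, (K−S)⁺=0.0000, hold=0.0000 ⇒ V=0.0000 continue  boundary S*=85.3782
step 2: (k=2,j=0): S=97.7267, (K−S)⁺=35.3133, hold=36.2405 ⇒ V=36.2405 continue | (k=2,j=1): S=128.0400, (K−S)⁺=5.0000, hold=15.2160 ⇒ V=15.2160 continue | (k=2,j=2): S=167.7560, (K−S)⁺=0.0000, hold=3.0509 ⇒ V=3.0509 continue  boundary S*=-
step 1: (k=1,j=0): S=111.8612, (K−S)⁺=21.1788, hold=26.2031 ⇒ V=26.2031 continue | (k=1,j=1): S=146.5588, (K−S)⁺=0.0000, hold=9.4212 ⇒ V=9.4212 continue  boundary S*=-
step 0: (k=0,j=0): S=128.0400, (K−S)⁺=5.0000, hold=18.1973 ⇒ V=18.1973 continue  boundary S*=-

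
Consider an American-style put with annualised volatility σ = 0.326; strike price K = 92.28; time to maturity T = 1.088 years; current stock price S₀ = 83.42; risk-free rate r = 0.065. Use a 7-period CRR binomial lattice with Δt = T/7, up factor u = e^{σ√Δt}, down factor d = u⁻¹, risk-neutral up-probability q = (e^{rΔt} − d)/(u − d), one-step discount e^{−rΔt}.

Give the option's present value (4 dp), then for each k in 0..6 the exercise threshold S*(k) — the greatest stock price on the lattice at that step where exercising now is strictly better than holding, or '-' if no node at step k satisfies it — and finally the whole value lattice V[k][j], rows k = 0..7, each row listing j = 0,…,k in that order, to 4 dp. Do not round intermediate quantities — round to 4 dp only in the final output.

Δt=0.15543  u=1.13715  d=0.87939  q=0.50731  discount=0.98995
step 7 (expiry): payoffs max(K−S,0) = 58.3526 48.4083 35.5492 18.9211 0.0000 0.0000 0.0000 0.0000
step 6: (k=6,j=0): S=38.5805, (K−S)⁺=53.6995, hold=52.7719 ⇒ V=53.6995 exercise | (k=6,j=1): S=49.8886, (K−S)⁺=42.3914, hold=41.4638 ⇒ V=42.3914 exercise | (k=6,j=2): S=64.5113, (K−S)⁺=27.7687, hold=26.8411 ⇒ V=27.7687 exercise | (k=6,j=3): S=83.4200, (K−S)⁺=8.8600, hold=9.2286 ⇒ V=9.2286 continue | (k=6,j=4): S=107.8709, (K−S)⁺=0.0000, hold=0.0000 ⇒ V=0.0000 continue | (k=6,j=5): S=139.4886, (K−S)⁺=0.0000, hold=0.0000 ⇒ V=0.0000 continue | (k=6,j=6): S=180.3735, (K−S)⁺=0.0000, hold=0.0000 ⇒ V=0.0000 continue  boundary S*=64.5113
step 5: (k=5,j=0): S=43.8717, (K−S)⁺=48.4083, hold=47.4807 ⇒ V=48.4083 exercise | (k=5,j=1): S=56.7308, (K−S)⁺=35.5492, hold=34.6216 ⇒ V=35.5492 exercise | (k=5,j=2): S=73.3589, (K−S)⁺=18.9211, hold=18.1785 ⇒ V=18.9211 exercise | (k=5,j=3): S=94.8609, (K−S)⁺=0.0000, hold=4.5011 ⇒ V=4.5011 continue | (k=5,j=4): S=122.6652, (K−S)⁺=0.0000, hold=0.0000 ⇒ V=0.0000 continue | (k=5,j=5): S=158.6192, (K−S)⁺=0.0000, hold=0.0000 ⇒ V=0.0000 continue  boundary S*=73.3589
step 4: (k=4,j=0): S=49.8886, (K−S)⁺=42.3914, hold=41.4638 ⇒ V=42.3914 exercise | (k=4,j=1): S=64.5113, (K−S)⁺=27.7687, hold=26.8411 ⇒ V=27.7687 exercise | (k=4,j=2): S=83.4200, (K−S)⁺=8.8600, hold=11.4891 ⇒ V=11.4891 continue | (k=4,j=3): S=107.8709, (K−S)⁺=0.0000, hold=2.1954 ⇒ V=2.1954 continue | (k=4,j=4): S=139.4886, (K−S)⁺=0.0000, hold=0.0000 ⇒ V=0.0000 continue  boundary S*=64.5113
step 3: (k=3,j=0): S=56.7308, (K−S)⁺=35.5492, hold=34.6216 ⇒ V=35.5492 exercise | (k=3,j=1): S=73.3589, (K−S)⁺=18.9211, hold=19.3138 ⇒ V=19.3138 continue | (k=3,j=2): S=94.8609, (K−S)⁺=0.0000, hold=6.7062 ⇒ V=6.7062 continue | (k=3,j=3): S=122.6652, (K−S)⁺=0.0000, hold=1.0708 ⇒ V=1.0708 continue  boundary S*=56.7308
step 2: (k=2,j=0): S=64.5113, (K−S)⁺=27.7687, hold=27.0383 ⇒ V=27.7687 exercise | (k=2,j=1): S=83.4200, (K−S)⁺=8.8600, hold=12.7880 ⇒ V=12.7880 continue | (k=2,j=2): S=107.8709, (K−S)⁺=0.0000, hold=3.8086 ⇒ V=3.8086 continue  boundary S*=64.5113
step 1: (k=1,j=0): S=73.3589, (K−S)⁺=18.9211, hold=19.9661 ⇒ V=19.9661 continue | (k=1,j=1): S=94.8609, (K−S)⁺=0.0000, hold=8.1500 ⇒ V=8.1500 continue  boundary S*=-
step 0: (k=0,j=0): S=83.4200, (K−S)⁺=8.8600, hold=13.8313 ⇒ V=13.8313 continue  boundary S*=-

price = 13.8313
boundary = - - 64.5113 56.7308 64.5113 73.3589 64.5113
tree:
13.8313
19.9661 8.1500
27.7687 12.7880 3.8086
35.5492 19.3138 6.7062 1.0708
42.3914 27.7687 11.4891 2.1954 0.0000
48.4083 35.5492 18.9211 4.5011 0.0000 0.0000
53.6995 42.3914 27.7687 9.2286 0.0000 0.0000 0.0000
58.3526 48.4083 35.5492 18.9211 0.0000 0.0000 0.0000 0.0000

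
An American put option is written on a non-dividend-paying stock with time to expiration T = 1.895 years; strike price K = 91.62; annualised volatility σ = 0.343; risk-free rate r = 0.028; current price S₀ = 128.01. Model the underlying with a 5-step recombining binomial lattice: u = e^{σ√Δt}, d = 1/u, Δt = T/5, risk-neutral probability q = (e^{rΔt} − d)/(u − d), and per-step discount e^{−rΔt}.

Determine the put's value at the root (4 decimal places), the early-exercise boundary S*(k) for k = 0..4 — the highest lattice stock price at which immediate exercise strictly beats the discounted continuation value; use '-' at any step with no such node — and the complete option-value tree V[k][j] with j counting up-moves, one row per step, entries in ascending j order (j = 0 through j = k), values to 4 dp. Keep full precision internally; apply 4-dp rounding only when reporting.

price = 6.0039
boundary = - - - - 55.0072
tree:
6.0039
9.9287 1.7575
16.0063 3.3672 0.0000
24.8882 6.4512 0.0000 0.0000
36.6128 12.3598 0.0000 0.0000 0.0000
47.0838 23.6800 0.0000 0.0000 0.0000 0.0000

Δt=0.37900  u=1.23511  d=0.80964  q=0.47248  discount=0.98944
step 5 (expiry): payoffs max(K−S,0) = 47.0838 23.6800 0.0000 0.0000 0.0000 0.0000
step 4: (k=4,j=0): S=55.0072, (K−S)⁺=36.6128, hold=35.6457 ⇒ V=36.6128 exercise | (k=4,j=1): S=83.9135, (K−S)⁺=7.7065, hold=12.3598 ⇒ V=12.3598 continue | (k=4,j=2): S=128.0100, (K−S)⁺=0.0000, hold=0.0000 ⇒ V=0.0000 continue | (k=4,j=3): S=195.2792, (K−S)⁺=0.0000, hold=0.0000 ⇒ V=0.0000 continue | (k=4,j=4): S=297.8984, (K−S)⁺=0.0000, hold=0.0000 ⇒ V=0.0000 continue  boundary S*=55.0072
step 3: (k=3,j=0): S=67.9400, (K−S)⁺=23.6800, hold=24.8882 ⇒ V=24.8882 continue | (k=3,j=1): S=103.6425, (K−S)⁺=0.0000, hold=6.4512 ⇒ V=6.4512 continue | (k=3,j=2): S=158.1066, (K−S)⁺=0.0000, hold=0.0000 ⇒ V=0.0000 continue | (k=3,j=3): S=241.1915, (K−S)⁺=0.0000, hold=0.0000 ⇒ V=0.0000 continue  boundary S*=-
step 2: (k=2,j=0): S=83.9135, (K−S)⁺=7.7065, hold=16.0063 ⇒ V=16.0063 continue | (k=2,j=1): S=128.0100, (K−S)⁺=0.0000, hold=3.3672 ⇒ V=3.3672 continue | (k=2,j=2): S=195.2792, (K−S)⁺=0.0000, hold=0.0000 ⇒ V=0.0000 continue  boundary S*=-
step 1: (k=1,j=0): S=103.6425, (K−S)⁺=0.0000, hold=9.9287 ⇒ V=9.9287 continue | (k=1,j=1): S=158.1066, (K−S)⁺=0.0000, hold=1.7575 ⇒ V=1.7575 continue  boundary S*=-
step 0: (k=0,j=0): S=128.0100, (K−S)⁺=0.0000, hold=6.0039 ⇒ V=6.0039 continue  boundary S*=-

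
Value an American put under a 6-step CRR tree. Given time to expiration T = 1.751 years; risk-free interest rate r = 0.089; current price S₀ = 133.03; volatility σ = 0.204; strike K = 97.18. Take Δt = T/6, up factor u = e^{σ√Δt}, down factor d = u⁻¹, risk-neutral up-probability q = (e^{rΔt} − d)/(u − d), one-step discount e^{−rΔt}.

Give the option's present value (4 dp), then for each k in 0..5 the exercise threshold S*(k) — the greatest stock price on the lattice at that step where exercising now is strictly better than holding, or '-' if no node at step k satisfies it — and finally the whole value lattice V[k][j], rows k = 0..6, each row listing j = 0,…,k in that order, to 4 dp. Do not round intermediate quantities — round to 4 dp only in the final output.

price = 0.5563
boundary = - - - - 85.6063 76.6734
tree:
0.5563
1.2309 0.1154
2.6731 0.2901 0.0000
5.6616 0.7292 0.0000 0.0000
11.5737 1.8325 0.0000 0.0000 0.0000
20.5066 4.6053 0.0000 0.0000 0.0000 0.0000
28.5074 11.5737 0.0000 0.0000 0.0000 0.0000 0.0000

params: Δt=0.29183 u=1.11651 d=0.89565 q=0.59162 e^(-rΔt)=0.97436
t_6 payoffs: 28.5074 11.5737 0.0000 0.0000 0.0000 0.0000 0.0000
t_5: node(5,0) S=76.6734 payoff=20.5066 vs cont=18.0151 → 20.5066 [stop]  node(5,1) S=95.5799 payoff=1.6001 vs cont=4.6053 → 4.6053 [wait]  node(5,2) S=119.1485 payoff=0.0000 vs cont=0.0000 → 0.0000 [wait]  node(5,3) S=148.5288 payoff=0.0000 vs cont=0.0000 → 0.0000 [wait]  node(5,4) S=185.1538 payoff=0.0000 vs cont=0.0000 → 0.0000 [wait]  node(5,5) S=230.8100 payoff=0.0000 vs cont=0.0000 → 0.0000 [wait]  ⇒ S*(5)=76.6734
t_4: node(4,0) S=85.6063 payoff=11.5737 vs cont=10.8145 → 11.5737 [stop]  node(4,1) S=106.7155 payoff=0.0000 vs cont=1.8325 → 1.8325 [wait]  node(4,2) S=133.0300 payoff=0.0000 vs cont=0.0000 → 0.0000 [wait]  node(4,3) S=165.8333 payoff=0.0000 vs cont=0.0000 → 0.0000 [wait]  node(4,4) S=206.7253 payoff=0.0000 vs cont=0.0000 → 0.0000 [wait]  ⇒ S*(4)=85.6063
t_3: node(3,0) S=95.5799 payoff=1.6001 vs cont=5.6616 → 5.6616 [wait]  node(3,1) S=119.1485 payoff=0.0000 vs cont=0.7292 → 0.7292 [wait]  node(3,2) S=148.5288 payoff=0.0000 vs cont=0.0000 → 0.0000 [wait]  node(3,3) S=185.1538 payoff=0.0000 vs cont=0.0000 → 0.0000 [wait]  ⇒ S*(3)=-
t_2: node(2,0) S=106.7155 payoff=0.0000 vs cont=2.6731 → 2.6731 [wait]  node(2,1) S=133.0300 payoff=0.0000 vs cont=0.2901 → 0.2901 [wait]  node(2,2) S=165.8333 payoff=0.0000 vs cont=0.0000 → 0.0000 [wait]  ⇒ S*(2)=-
t_1: node(1,0) S=119.1485 payoff=0.0000 vs cont=1.2309 → 1.2309 [wait]  node(1,1) S=148.5288 payoff=0.0000 vs cont=0.1154 → 0.1154 [wait]  ⇒ S*(1)=-
t_0: node(0,0) S=133.0300 payoff=0.0000 vs cont=0.5563 → 0.5563 [wait]  ⇒ S*(0)=-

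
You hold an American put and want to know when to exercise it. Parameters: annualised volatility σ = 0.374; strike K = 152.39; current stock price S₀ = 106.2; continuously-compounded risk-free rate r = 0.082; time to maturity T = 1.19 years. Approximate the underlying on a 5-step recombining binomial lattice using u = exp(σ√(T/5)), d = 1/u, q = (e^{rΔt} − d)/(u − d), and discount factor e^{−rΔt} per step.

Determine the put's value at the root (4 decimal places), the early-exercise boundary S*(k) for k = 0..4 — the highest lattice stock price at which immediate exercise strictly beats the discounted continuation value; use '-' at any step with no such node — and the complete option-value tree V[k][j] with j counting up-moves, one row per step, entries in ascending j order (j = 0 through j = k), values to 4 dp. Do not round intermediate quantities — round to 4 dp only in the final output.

Δt=0.23800  u=1.20016  d=0.83322  q=0.50822  discount=0.98067
step 5 (expiry): payoffs max(K−S,0) = 109.7395 90.9566 63.9020 24.9328 0.0000 0.0000
step 4: (k=4,j=0): S=51.1876, (K−S)⁺=101.2024, hold=98.2572 ⇒ V=101.2024 exercise | (k=4,j=1): S=73.7301, (K−S)⁺=78.6599, hold=75.7147 ⇒ V=78.6599 exercise | (k=4,j=2): S=106.2000, (K−S)⁺=46.1900, hold=43.2448 ⇒ V=46.1900 exercise | (k=4,j=3): S=152.9694, (K−S)⁺=0.0000, hold=12.0245 ⇒ V=12.0245 continue | (k=4,j=4): S=220.3355, (K−S)⁺=0.0000, hold=0.0000 ⇒ V=0.0000 continue  boundary S*=106.2000
step 3: (k=3,j=0): S=61.4334, (K−S)⁺=90.9566, hold=88.0114 ⇒ V=90.9566 exercise | (k=3,j=1): S=88.4880, (K−S)⁺=63.9020, hold=60.9568 ⇒ V=63.9020 exercise | (k=3,j=2): S=127.4572, (K−S)⁺=24.9328, hold=28.2693 ⇒ V=28.2693 continue | (k=3,j=3): S=183.5881, (K−S)⁺=0.0000, hold=5.7991 ⇒ V=5.7991 continue  boundary S*=88.4880
step 2: (k=2,j=0): S=73.7301, (K−S)⁺=78.6599, hold=75.7147 ⇒ V=78.6599 exercise | (k=2,j=1): S=106.2000, (K−S)⁺=46.1900, hold=44.9077 ⇒ V=46.1900 exercise | (k=2,j=2): S=152.9694, (K−S)⁺=0.0000, hold=16.5238 ⇒ V=16.5238 continue  boundary S*=106.2000
step 1: (k=1,j=0): S=88.4880, (K−S)⁺=63.9020, hold=60.9568 ⇒ V=63.9020 exercise | (k=1,j=1): S=127.4572, (K−S)⁺=24.9328, hold=30.5118 ⇒ V=30.5118 continue  boundary S*=88.4880
step 0: (k=0,j=0): S=106.2000, (K−S)⁺=46.1900, hold=46.0253 ⇒ V=46.1900 exercise  boundary S*=106.2000

price = 46.1900
boundary = 106.2000 88.4880 106.2000 88.4880 106.2000
tree:
46.1900
63.9020 30.5118
78.6599 46.1900 16.5238
90.9566 63.9020 28.2693 5.7991
101.2024 78.6599 46.1900 12.0245 0.0000
109.7395 90.9566 63.9020 24.9328 0.0000 0.0000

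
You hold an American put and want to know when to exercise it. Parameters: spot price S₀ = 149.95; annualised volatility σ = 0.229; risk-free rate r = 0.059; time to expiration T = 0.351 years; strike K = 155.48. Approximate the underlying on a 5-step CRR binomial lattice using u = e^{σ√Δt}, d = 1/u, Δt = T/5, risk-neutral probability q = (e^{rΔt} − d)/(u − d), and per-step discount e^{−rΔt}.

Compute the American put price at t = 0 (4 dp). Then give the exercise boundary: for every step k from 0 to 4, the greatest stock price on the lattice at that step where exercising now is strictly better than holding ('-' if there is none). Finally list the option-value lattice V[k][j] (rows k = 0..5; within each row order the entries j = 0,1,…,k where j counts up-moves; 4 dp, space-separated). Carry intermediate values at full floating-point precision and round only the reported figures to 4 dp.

price = 9.8829
boundary = - - 132.8145 124.9957 132.8145
tree:
9.8829
15.3046 4.9376
22.6655 8.6056 1.5779
30.4843 14.4113 3.2941 0.0000
37.8428 22.6655 6.8772 0.0000 0.0000
44.7681 30.4843 14.3576 0.0000 0.0000 0.0000

Δt=0.07020  u=1.06255  d=0.94113  q=0.51902  discount=0.99587
step 5 (expiry): payoffs max(K−S,0) = 44.7681 30.4843 14.3576 0.0000 0.0000 0.0000
step 4: (k=4,j=0): S=117.6372, (K−S)⁺=37.8428, hold=37.2002 ⇒ V=37.8428 exercise | (k=4,j=1): S=132.8145, (K−S)⁺=22.6655, hold=22.0229 ⇒ V=22.6655 exercise | (k=4,j=2): S=149.9500, (K−S)⁺=5.5300, hold=6.8772 ⇒ V=6.8772 continue | (k=4,j=3): S=169.2963, (K−S)⁺=0.0000, hold=0.0000 ⇒ V=0.0000 continue | (k=4,j=4): S=191.1386, (K−S)⁺=0.0000, hold=0.0000 ⇒ V=0.0000 continue  boundary S*=132.8145
step 3: (k=3,j=0): S=124.9957, (K−S)⁺=30.4843, hold=29.8417 ⇒ V=30.4843 exercise | (k=3,j=1): S=141.1224, (K−S)⁺=14.3576, hold=14.4113 ⇒ V=14.4113 continue | (k=3,j=2): S=159.3298, (K−S)⁺=0.0000, hold=3.2941 ⇒ V=3.2941 continue | (k=3,j=3): S=179.8862, (K−S)⁺=0.0000, hold=0.0000 ⇒ V=0.0000 continue  boundary S*=124.9957
step 2: (k=2,j=0): S=132.8145, (K−S)⁺=22.6655, hold=22.0506 ⇒ V=22.6655 exercise | (k=2,j=1): S=149.9500, (K−S)⁺=5.5300, hold=8.6056 ⇒ V=8.6056 continue | (k=2,j=2): S=169.2963, (K−S)⁺=0.0000, hold=1.5779 ⇒ V=1.5779 continue  boundary S*=132.8145
step 1: (k=1,j=0): S=141.1224, (K−S)⁺=14.3576, hold=15.3046 ⇒ V=15.3046 continue | (k=1,j=1): S=159.3298, (K−S)⁺=0.0000, hold=4.9376 ⇒ V=4.9376 continue  boundary S*=-
step 0: (k=0,j=0): S=149.9500, (K−S)⁺=5.5300, hold=9.8829 ⇒ V=9.8829 continue  boundary S*=-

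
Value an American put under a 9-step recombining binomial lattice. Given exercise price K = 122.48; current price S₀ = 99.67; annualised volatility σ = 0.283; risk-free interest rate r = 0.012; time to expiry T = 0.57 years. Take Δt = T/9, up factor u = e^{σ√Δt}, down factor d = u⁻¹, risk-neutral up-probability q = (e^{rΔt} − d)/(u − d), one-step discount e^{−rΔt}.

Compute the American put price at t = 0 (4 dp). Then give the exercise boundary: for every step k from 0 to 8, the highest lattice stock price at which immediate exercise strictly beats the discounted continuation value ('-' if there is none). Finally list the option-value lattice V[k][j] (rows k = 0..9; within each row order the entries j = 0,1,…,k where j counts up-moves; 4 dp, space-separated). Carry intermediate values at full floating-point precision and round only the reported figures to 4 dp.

price = 24.3079
boundary = - - 86.4378 80.4958 86.4378 92.8184 99.6700 92.8184 99.6700
tree:
24.3079
30.0295 18.3316
36.0422 23.7562 12.6582
41.9842 29.7760 17.4656 7.6246
47.5178 36.0422 23.2358 11.4277 3.6389
52.6709 41.9842 29.6616 16.5176 6.0953 1.0625
57.4698 47.5178 36.0422 22.8100 9.9292 2.0749 0.0000
61.9388 52.6709 41.9842 29.6616 15.5353 4.0520 0.0000 0.0000
66.1006 57.4698 47.5178 36.0422 22.8100 7.9129 0.0000 0.0000 0.0000
69.9763 61.9388 52.6709 41.9842 29.6616 15.4526 0.0000 0.0000 0.0000 0.0000

Δt=0.06333, u=1.07382, d=0.93126, q=0.48754, disc=e^(-rΔt)=0.99924
k=9 terminal: V=max(K-S,0) → 69.9763 61.9388 52.6709 41.9842 29.6616 15.4526 0.0000 0.0000 0.0000 0.0000
k=8: j=0 S=56.3794 intr=66.1006 cont=66.0075 V=66.1006[EX]; j=1 S=65.0102 intr=57.4698 cont=57.3768 V=57.4698[EX]; j=2 S=74.9622 intr=47.5178 cont=47.4247 V=47.5178[EX]; j=3 S=86.4378 intr=36.0422 cont=35.9492 V=36.0422[EX]; j=4 S=99.6700 intr=22.8100 cont=22.7170 V=22.8100[EX]; j=5 S=114.9279 intr=7.5521 cont=7.9129 V=7.9129[hold]; j=6 S=132.5215 intr=0.0000 cont=0.0000 V=0.0000[hold]; j=7 S=152.8085 intr=0.0000 cont=0.0000 V=0.0000[hold]; j=8 S=176.2010 intr=0.0000 cont=0.0000 V=0.0000[hold]  S*(8)=99.6700
k=7: j=0 S=60.5412 intr=61.9388 cont=61.8458 V=61.9388[EX]; j=1 S=69.8091 intr=52.6709 cont=52.5779 V=52.6709[EX]; j=2 S=80.4958 intr=41.9842 cont=41.8912 V=41.9842[EX]; j=3 S=92.8184 intr=29.6616 cont=29.5686 V=29.6616[EX]; j=4 S=107.0274 intr=15.4526 cont=15.5353 V=15.5353[hold]; j=5 S=123.4116 intr=0.0000 cont=4.0520 V=4.0520[hold]; j=6 S=142.3039 intr=0.0000 cont=0.0000 V=0.0000[hold]; j=7 S=164.0884 intr=0.0000 cont=0.0000 V=0.0000[hold]  S*(7)=92.8184
k=6: j=0 S=65.0102 intr=57.4698 cont=57.3768 V=57.4698[EX]; j=1 S=74.9622 intr=47.5178 cont=47.4247 V=47.5178[EX]; j=2 S=86.4378 intr=36.0422 cont=35.9492 V=36.0422[EX]; j=3 S=99.6700 intr=22.8100 cont=22.7572 V=22.8100[EX]; j=4 S=114.9279 intr=7.5521 cont=9.9292 V=9.9292[hold]; j=5 S=132.5215 intr=0.0000 cont=2.0749 V=2.0749[hold]; j=6 S=152.8085 intr=0.0000 cont=0.0000 V=0.0000[hold]  S*(6)=99.6700
k=5: j=0 S=69.8091 intr=52.6709 cont=52.5779 V=52.6709[EX]; j=1 S=80.4958 intr=41.9842 cont=41.8912 V=41.9842[EX]; j=2 S=92.8184 intr=29.6616 cont=29.5686 V=29.6616[EX]; j=3 S=107.0274 intr=15.4526 cont=16.5176 V=16.5176[hold]; j=4 S=123.4116 intr=0.0000 cont=6.0953 V=6.0953[hold]; j=5 S=142.3039 intr=0.0000 cont=1.0625 V=1.0625[hold]  S*(5)=92.8184
k=4: j=0 S=74.9622 intr=47.5178 cont=47.4247 V=47.5178[EX]; j=1 S=86.4378 intr=36.0422 cont=35.9492 V=36.0422[EX]; j=2 S=99.6700 intr=22.8100 cont=23.2358 V=23.2358[hold]; j=3 S=114.9279 intr=7.5521 cont=11.4277 V=11.4277[hold]; j=4 S=132.5215 intr=0.0000 cont=3.6389 V=3.6389[hold]  S*(4)=86.4378
k=3: j=0 S=80.4958 intr=41.9842 cont=41.8912 V=41.9842[EX]; j=1 S=92.8184 intr=29.6616 cont=29.7760 V=29.7760[hold]; j=2 S=107.0274 intr=15.4526 cont=17.4656 V=17.4656[hold]; j=3 S=123.4116 intr=0.0000 cont=7.6246 V=7.6246[hold]  S*(3)=80.4958
k=2: j=0 S=86.4378 intr=36.0422 cont=36.0049 V=36.0422[EX]; j=1 S=99.6700 intr=22.8100 cont=23.7562 V=23.7562[hold]; j=2 S=114.9279 intr=7.5521 cont=12.6582 V=12.6582[hold]  S*(2)=86.4378
k=1: j=0 S=92.8184 intr=29.6616 cont=30.0295 V=30.0295[hold]; j=1 S=107.0274 intr=15.4526 cont=18.3316 V=18.3316[hold]  S*(1)=-
k=0: j=0 S=99.6700 intr=22.8100 cont=24.3079 V=24.3079[hold]  S*(0)=-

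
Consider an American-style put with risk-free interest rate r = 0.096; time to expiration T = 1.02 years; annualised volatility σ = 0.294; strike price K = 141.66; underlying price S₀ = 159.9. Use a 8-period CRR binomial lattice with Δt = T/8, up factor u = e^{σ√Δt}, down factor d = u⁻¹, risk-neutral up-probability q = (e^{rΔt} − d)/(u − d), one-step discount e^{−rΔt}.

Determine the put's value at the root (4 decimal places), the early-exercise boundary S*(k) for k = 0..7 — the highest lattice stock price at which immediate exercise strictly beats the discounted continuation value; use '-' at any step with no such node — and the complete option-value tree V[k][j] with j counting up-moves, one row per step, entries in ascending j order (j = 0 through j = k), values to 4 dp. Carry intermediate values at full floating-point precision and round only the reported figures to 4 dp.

Δt=0.12750, u=1.11069, d=0.90034, q=0.53233, disc=e^(-rΔt)=0.98783
k=8 terminal: V=max(K-S,0) → 72.6179 56.4878 36.5894 12.0421 0.0000 0.0000 0.0000 0.0000 0.0000
k=7: j=0 S=76.6842 intr=64.9758 cont=63.2525 V=64.9758[EX]; j=1 S=94.5996 intr=47.0604 cont=45.3370 V=47.0604[EX]; j=2 S=116.7006 intr=24.9594 cont=23.2361 V=24.9594[EX]; j=3 S=143.9649 intr=0.0000 cont=5.5633 V=5.5633[hold]; j=4 S=177.5989 intr=0.0000 cont=0.0000 V=0.0000[hold]; j=5 S=219.0907 intr=0.0000 cont=0.0000 V=0.0000[hold]; j=6 S=270.2760 intr=0.0000 cont=0.0000 V=0.0000[hold]; j=7 S=333.4195 intr=0.0000 cont=0.0000 V=0.0000[hold]  S*(7)=116.7006
k=6: j=0 S=85.1722 intr=56.4878 cont=54.7645 V=56.4878[EX]; j=1 S=105.0706 intr=36.5894 cont=34.8660 V=36.5894[EX]; j=2 S=129.6179 intr=12.0421 cont=14.4563 V=14.4563[hold]; j=3 S=159.9000 intr=0.0000 cont=2.5701 V=2.5701[hold]; j=4 S=197.2568 intr=0.0000 cont=0.0000 V=0.0000[hold]; j=5 S=243.3412 intr=0.0000 cont=0.0000 V=0.0000[hold]; j=6 S=300.1921 intr=0.0000 cont=0.0000 V=0.0000[hold]  S*(6)=105.0706
k=5: j=0 S=94.5996 intr=47.0604 cont=45.3370 V=47.0604[EX]; j=1 S=116.7006 intr=24.9594 cont=24.5055 V=24.9594[EX]; j=2 S=143.9649 intr=0.0000 cont=8.0301 V=8.0301[hold]; j=3 S=177.5989 intr=0.0000 cont=1.1874 V=1.1874[hold]; j=4 S=219.0907 intr=0.0000 cont=0.0000 V=0.0000[hold]; j=5 S=270.2760 intr=0.0000 cont=0.0000 V=0.0000[hold]  S*(5)=116.7006
k=4: j=0 S=105.0706 intr=36.5894 cont=34.8660 V=36.5894[EX]; j=1 S=129.6179 intr=12.0421 cont=15.7534 V=15.7534[hold]; j=2 S=159.9000 intr=0.0000 cont=4.3341 V=4.3341[hold]; j=3 S=197.2568 intr=0.0000 cont=0.5485 V=0.5485[hold]; j=4 S=243.3412 intr=0.0000 cont=0.0000 V=0.0000[hold]  S*(4)=105.0706
k=3: j=0 S=116.7006 intr=24.9594 cont=25.1877 V=25.1877[hold]; j=1 S=143.9649 intr=0.0000 cont=9.5569 V=9.5569[hold]; j=2 S=177.5989 intr=0.0000 cont=2.2907 V=2.2907[hold]; j=3 S=219.0907 intr=0.0000 cont=0.2534 V=0.2534[hold]  S*(3)=-
k=2: j=0 S=129.6179 intr=12.0421 cont=16.6618 V=16.6618[hold]; j=1 S=159.9000 intr=0.0000 cont=5.6197 V=5.6197[hold]; j=2 S=197.2568 intr=0.0000 cont=1.1915 V=1.1915[hold]  S*(2)=-
k=1: j=0 S=143.9649 intr=0.0000 cont=10.6526 V=10.6526[hold]; j=1 S=177.5989 intr=0.0000 cont=3.2228 V=3.2228[hold]  S*(1)=-
k=0: j=0 S=159.9000 intr=0.0000 cont=6.6160 V=6.6160[hold]  S*(0)=-

price = 6.6160
boundary = - - - - 105.0706 116.7006 105.0706 116.7006
tree:
6.6160
10.6526 3.2228
16.6618 5.6197 1.1915
25.1877 9.5569 2.2907 0.2534
36.5894 15.7534 4.3341 0.5485 0.0000
47.0604 24.9594 8.0301 1.1874 0.0000 0.0000
56.4878 36.5894 14.4563 2.5701 0.0000 0.0000 0.0000
64.9758 47.0604 24.9594 5.5633 0.0000 0.0000 0.0000 0.0000
72.6179 56.4878 36.5894 12.0421 0.0000 0.0000 0.0000 0.0000 0.0000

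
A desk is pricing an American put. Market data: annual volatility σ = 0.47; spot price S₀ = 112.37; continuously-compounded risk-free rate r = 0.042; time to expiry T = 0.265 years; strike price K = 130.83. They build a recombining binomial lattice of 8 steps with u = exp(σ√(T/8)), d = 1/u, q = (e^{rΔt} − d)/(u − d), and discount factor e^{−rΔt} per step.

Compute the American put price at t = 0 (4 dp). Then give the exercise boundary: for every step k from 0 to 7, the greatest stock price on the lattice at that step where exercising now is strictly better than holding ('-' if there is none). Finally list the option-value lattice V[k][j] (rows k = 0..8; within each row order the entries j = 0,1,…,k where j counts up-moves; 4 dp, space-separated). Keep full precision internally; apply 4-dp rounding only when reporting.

Δt=0.03313  u=1.08931  d=0.91802  q=0.48676  discount=0.99861
step 8 (expiry): payoffs max(K−S,0) = 74.1474 63.5711 51.0214 36.1300 18.4600 0.0000 0.0000 0.0000 0.0000
step 7: (k=7,j=0): S=61.7447, (K−S)⁺=69.0853, hold=68.9034 ⇒ V=69.0853 exercise | (k=7,j=1): S=73.2656, (K−S)⁺=57.5644, hold=57.3826 ⇒ V=57.5644 exercise | (k=7,j=2): S=86.9361, (K−S)⁺=43.8939, hold=43.7120 ⇒ V=43.8939 exercise | (k=7,j=3): S=103.1574, (K−S)⁺=27.6726, hold=27.4907 ⇒ V=27.6726 exercise | (k=7,j=4): S=122.4054, (K−S)⁺=8.4246, hold=9.4613 ⇒ V=9.4613 continue | (k=7,j=5): S=145.2448, (K−S)⁺=0.0000, hold=0.0000 ⇒ V=0.0000 continue | (k=7,j=6): S=172.3459, (K−S)⁺=0.0000, hold=0.0000 ⇒ V=0.0000 continue | (k=7,j=7): S=204.5037, (K−S)⁺=0.0000, hold=0.0000 ⇒ V=0.0000 continue  boundary S*=103.1574
step 6: (k=6,j=0): S=67.2589, (K−S)⁺=63.5711, hold=63.3892 ⇒ V=63.5711 exercise | (k=6,j=1): S=79.8086, (K−S)⁺=51.0214, hold=50.8395 ⇒ V=51.0214 exercise | (k=6,j=2): S=94.7000, (K−S)⁺=36.1300, hold=35.9481 ⇒ V=36.1300 exercise | (k=6,j=3): S=112.3700, (K−S)⁺=18.4600, hold=18.7820 ⇒ V=18.7820 continue | (k=6,j=4): S=133.3370, (K−S)⁺=0.0000, hold=4.8492 ⇒ V=4.8492 continue | (k=6,j=5): S=158.2162, (K−S)⁺=0.0000, hold=0.0000 ⇒ V=0.0000 continue | (k=6,j=6): S=187.7375, (K−S)⁺=0.0000, hold=0.0000 ⇒ V=0.0000 continue  boundary S*=94.7000
step 5: (k=5,j=0): S=73.2656, (K−S)⁺=57.5644, hold=57.3826 ⇒ V=57.5644 exercise | (k=5,j=1): S=86.9361, (K−S)⁺=43.8939, hold=43.7120 ⇒ V=43.8939 exercise | (k=5,j=2): S=103.1574, (K−S)⁺=27.6726, hold=27.6473 ⇒ V=27.6726 exercise | (k=5,j=3): S=122.4054, (K−S)⁺=8.4246, hold=11.9835 ⇒ V=11.9835 continue | (k=5,j=4): S=145.2448, (K−S)⁺=0.0000, hold=2.4854 ⇒ V=2.4854 continue | (k=5,j=5): S=172.3459, (K−S)⁺=0.0000, hold=0.0000 ⇒ V=0.0000 continue  boundary S*=103.1574
step 4: (k=4,j=0): S=79.8086, (K−S)⁺=51.0214, hold=50.8395 ⇒ V=51.0214 exercise | (k=4,j=1): S=94.7000, (K−S)⁺=36.1300, hold=35.9481 ⇒ V=36.1300 exercise | (k=4,j=2): S=112.3700, (K−S)⁺=18.4600, hold=20.0080 ⇒ V=20.0080 continue | (k=4,j=3): S=133.3370, (K−S)⁺=0.0000, hold=7.3500 ⇒ V=7.3500 continue | (k=4,j=4): S=158.2162, (K−S)⁺=0.0000, hold=1.2738 ⇒ V=1.2738 continue  boundary S*=94.7000
step 3: (k=3,j=0): S=86.9361, (K−S)⁺=43.8939, hold=43.7120 ⇒ V=43.8939 exercise | (k=3,j=1): S=103.1574, (K−S)⁺=27.6726, hold=28.2432 ⇒ V=28.2432 continue | (k=3,j=2): S=122.4054, (K−S)⁺=8.4246, hold=13.8274 ⇒ V=13.8274 continue | (k=3,j=3): S=145.2448, (K−S)⁺=0.0000, hold=4.3863 ⇒ V=4.3863 continue  boundary S*=86.9361
step 2: (k=2,j=0): S=94.7000, (K−S)⁺=36.1300, hold=36.2254 ⇒ V=36.2254 continue | (k=2,j=1): S=112.3700, (K−S)⁺=18.4600, hold=21.1967 ⇒ V=21.1967 continue | (k=2,j=2): S=133.3370, (K−S)⁺=0.0000, hold=9.2190 ⇒ V=9.2190 continue  boundary S*=-
step 1: (k=1,j=0): S=103.1574, (K−S)⁺=27.6726, hold=28.8699 ⇒ V=28.8699 continue | (k=1,j=1): S=122.4054, (K−S)⁺=8.4246, hold=15.3451 ⇒ V=15.3451 continue  boundary S*=-
step 0: (k=0,j=0): S=112.3700, (K−S)⁺=18.4600, hold=22.2557 ⇒ V=22.2557 continue  boundary S*=-

price = 22.2557
boundary = - - - 86.9361 94.7000 103.1574 94.7000 103.1574
tree:
22.2557
28.8699 15.3451
36.2254 21.1967 9.2190
43.8939 28.2432 13.8274 4.3863
51.0214 36.1300 20.0080 7.3500 1.2738
57.5644 43.8939 27.6726 11.9835 2.4854 0.0000
63.5711 51.0214 36.1300 18.7820 4.8492 0.0000 0.0000
69.0853 57.5644 43.8939 27.6726 9.4613 0.0000 0.0000 0.0000
74.1474 63.5711 51.0214 36.1300 18.4600 0.0000 0.0000 0.0000 0.0000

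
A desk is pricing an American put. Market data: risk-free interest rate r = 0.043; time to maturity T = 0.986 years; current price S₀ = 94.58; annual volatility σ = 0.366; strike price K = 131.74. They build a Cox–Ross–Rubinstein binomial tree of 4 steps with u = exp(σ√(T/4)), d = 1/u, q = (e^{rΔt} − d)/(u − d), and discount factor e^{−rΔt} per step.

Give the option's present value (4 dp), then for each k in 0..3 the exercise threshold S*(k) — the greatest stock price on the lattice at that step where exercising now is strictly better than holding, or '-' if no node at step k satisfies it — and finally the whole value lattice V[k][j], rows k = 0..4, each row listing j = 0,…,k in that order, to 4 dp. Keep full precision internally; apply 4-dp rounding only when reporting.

price = 38.3107
boundary = - 78.8645 94.5800 78.8645
tree:
38.3107
52.8755 23.6178
65.9797 37.1600 9.6920
76.9064 52.8755 18.9777 0.0000
86.0176 65.9797 37.1600 0.0000 0.0000

params: Δt=0.24650 u=1.19927 d=0.83384 q=0.48386 e^(-rΔt)=0.98946
t_4 payoffs: 86.0176 65.9797 37.1600 0.0000 0.0000
t_3: node(3,0) S=54.8336 payoff=76.9064 vs cont=75.5174 → 76.9064 [stop]  node(3,1) S=78.8645 payoff=52.8755 vs cont=51.4865 → 52.8755 [stop]  node(3,2) S=113.4271 payoff=18.3129 vs cont=18.9777 → 18.9777 [wait]  node(3,3) S=163.1369 payoff=0.0000 vs cont=0.0000 → 0.0000 [wait]  ⇒ S*(3)=78.8645
t_2: node(2,0) S=65.7603 payoff=65.9797 vs cont=64.5906 → 65.9797 [stop]  node(2,1) S=94.5800 payoff=37.1600 vs cont=36.0893 → 37.1600 [stop]  node(2,2) S=136.0299 payoff=0.0000 vs cont=9.6920 → 9.6920 [wait]  ⇒ S*(2)=94.5800
t_1: node(1,0) S=78.8645 payoff=52.8755 vs cont=51.4865 → 52.8755 [stop]  node(1,1) S=113.4271 payoff=18.3129 vs cont=23.6178 → 23.6178 [wait]  ⇒ S*(1)=78.8645
t_0: node(0,0) S=94.5800 payoff=37.1600 vs cont=38.3107 → 38.3107 [wait]  ⇒ S*(0)=-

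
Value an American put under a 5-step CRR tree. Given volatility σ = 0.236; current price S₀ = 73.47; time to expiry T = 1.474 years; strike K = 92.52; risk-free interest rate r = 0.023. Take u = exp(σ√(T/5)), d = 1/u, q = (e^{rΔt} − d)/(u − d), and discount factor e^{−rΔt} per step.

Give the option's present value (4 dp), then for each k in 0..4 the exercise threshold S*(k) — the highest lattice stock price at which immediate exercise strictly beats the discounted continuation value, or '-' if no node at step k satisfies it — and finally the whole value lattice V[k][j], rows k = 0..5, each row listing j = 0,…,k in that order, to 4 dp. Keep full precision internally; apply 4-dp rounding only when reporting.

params: Δt=0.29480 u=1.13671 d=0.87973 q=0.49448 e^(-rΔt)=0.99324
t_5 payoffs: 53.8064 42.4979 27.8861 9.0060 0.0000 0.0000
t_4: node(4,0) S=44.0061 payoff=48.5139 vs cont=47.8887 → 48.5139 [stop]  node(4,1) S=56.8606 payoff=35.6594 vs cont=35.0342 → 35.6594 [stop]  node(4,2) S=73.4700 payoff=19.0500 vs cont=18.4248 → 19.0500 [stop]  node(4,3) S=94.9311 payoff=0.0000 vs cont=4.5219 → 4.5219 [wait]  node(4,4) S=122.6613 payoff=0.0000 vs cont=0.0000 → 0.0000 [wait]  ⇒ S*(4)=73.4700
t_3: node(3,0) S=50.0221 payoff=42.4979 vs cont=41.8727 → 42.4979 [stop]  node(3,1) S=64.6339 payoff=27.8861 vs cont=27.2608 → 27.8861 [stop]  node(3,2) S=83.5140 payoff=9.0060 vs cont=11.7859 → 11.7859 [wait]  node(3,3) S=107.9091 payoff=0.0000 vs cont=2.2704 → 2.2704 [wait]  ⇒ S*(3)=64.6339
t_2: node(2,0) S=56.8606 payoff=35.6594 vs cont=35.0342 → 35.6594 [stop]  node(2,1) S=73.4700 payoff=19.0500 vs cont=19.7901 → 19.7901 [wait]  node(2,2) S=94.9311 payoff=0.0000 vs cont=7.0328 → 7.0328 [wait]  ⇒ S*(2)=56.8606
t_1: node(1,0) S=64.6339 payoff=27.8861 vs cont=27.6244 → 27.8861 [stop]  node(1,1) S=83.5140 payoff=9.0060 vs cont=13.3907 → 13.3907 [wait]  ⇒ S*(1)=64.6339
t_0: node(0,0) S=73.4700 payoff=19.0500 vs cont=20.5783 → 20.5783 [wait]  ⇒ S*(0)=-

price = 20.5783
boundary = - 64.6339 56.8606 64.6339 73.4700
tree:
20.5783
27.8861 13.3907
35.6594 19.7901 7.0328
42.4979 27.8861 11.7859 2.2704
48.5139 35.6594 19.0500 4.5219 0.0000
53.8064 42.4979 27.8861 9.0060 0.0000 0.0000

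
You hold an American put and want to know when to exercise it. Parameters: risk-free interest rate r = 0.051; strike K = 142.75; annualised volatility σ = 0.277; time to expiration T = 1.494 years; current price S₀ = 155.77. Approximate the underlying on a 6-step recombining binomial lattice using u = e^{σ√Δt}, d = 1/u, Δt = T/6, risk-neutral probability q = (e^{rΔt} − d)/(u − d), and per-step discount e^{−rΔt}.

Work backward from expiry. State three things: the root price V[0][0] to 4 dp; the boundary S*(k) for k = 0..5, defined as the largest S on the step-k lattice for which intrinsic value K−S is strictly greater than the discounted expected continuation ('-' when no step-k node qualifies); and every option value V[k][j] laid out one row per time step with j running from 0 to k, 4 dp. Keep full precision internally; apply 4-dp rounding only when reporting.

Δt=0.24900, u=1.14823, d=0.87090, q=0.51158, disc=e^(-rΔt)=0.98738
k=6 terminal: V=max(K-S,0) → 74.7815 53.1380 24.6023 0.0000 0.0000 0.0000 0.0000
k=5: j=0 S=78.0435 intr=64.7065 cont=62.9051 V=64.7065[EX]; j=1 S=102.8953 intr=39.8547 cont=38.0533 V=39.8547[EX]; j=2 S=135.6608 intr=7.0892 cont=11.8646 V=11.8646[hold]; j=3 S=178.8600 intr=0.0000 cont=0.0000 V=0.0000[hold]; j=4 S=235.8153 intr=0.0000 cont=0.0000 V=0.0000[hold]; j=5 S=310.9071 intr=0.0000 cont=0.0000 V=0.0000[hold]  S*(5)=102.8953
k=4: j=0 S=89.6120 intr=53.1380 cont=51.3366 V=53.1380[EX]; j=1 S=118.1477 intr=24.6023 cont=25.2132 V=25.2132[hold]; j=2 S=155.7700 intr=0.0000 cont=5.7218 V=5.7218[hold]; j=3 S=205.3726 intr=0.0000 cont=0.0000 V=0.0000[hold]; j=4 S=270.7705 intr=0.0000 cont=0.0000 V=0.0000[hold]  S*(4)=89.6120
k=3: j=0 S=102.8953 intr=39.8547 cont=38.3619 V=39.8547[EX]; j=1 S=135.6608 intr=7.0892 cont=15.0494 V=15.0494[hold]; j=2 S=178.8600 intr=0.0000 cont=2.7593 V=2.7593[hold]; j=3 S=235.8153 intr=0.0000 cont=0.0000 V=0.0000[hold]  S*(3)=102.8953
k=2: j=0 S=118.1477 intr=24.6023 cont=26.8220 V=26.8220[hold]; j=1 S=155.7700 intr=0.0000 cont=8.6515 V=8.6515[hold]; j=2 S=205.3726 intr=0.0000 cont=1.3307 V=1.3307[hold]  S*(2)=-
k=1: j=0 S=135.6608 intr=7.0892 cont=17.3051 V=17.3051[hold]; j=1 S=178.8600 intr=0.0000 cont=4.8444 V=4.8444[hold]  S*(1)=-
k=0: j=0 S=155.7700 intr=0.0000 cont=10.7925 V=10.7925[hold]  S*(0)=-

price = 10.7925
boundary = - - - 102.8953 89.6120 102.8953
tree:
10.7925
17.3051 4.8444
26.8220 8.6515 1.3307
39.8547 15.0494 2.7593 0.0000
53.1380 25.2132 5.7218 0.0000 0.0000
64.7065 39.8547 11.8646 0.0000 0.0000 0.0000
74.7815 53.1380 24.6023 0.0000 0.0000 0.0000 0.0000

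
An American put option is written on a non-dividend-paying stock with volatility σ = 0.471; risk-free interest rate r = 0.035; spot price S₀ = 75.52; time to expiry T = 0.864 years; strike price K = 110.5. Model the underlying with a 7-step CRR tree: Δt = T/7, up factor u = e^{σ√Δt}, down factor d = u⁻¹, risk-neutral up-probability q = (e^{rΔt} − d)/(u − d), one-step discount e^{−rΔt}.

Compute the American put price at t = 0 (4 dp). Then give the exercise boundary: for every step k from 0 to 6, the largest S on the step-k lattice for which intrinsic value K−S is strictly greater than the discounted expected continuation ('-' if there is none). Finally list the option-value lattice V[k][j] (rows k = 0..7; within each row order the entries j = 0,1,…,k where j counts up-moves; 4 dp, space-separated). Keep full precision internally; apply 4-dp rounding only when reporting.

price = 37.6370
boundary = - - 54.2417 64.0026 54.2417 64.0026 75.5200
tree:
37.6370
46.7860 27.7376
56.2583 36.6086 18.0586
64.5306 46.4974 25.8713 9.4759
71.5413 56.2583 35.5808 15.2363 3.1125
77.4828 64.5306 46.4974 23.6832 5.9175 0.0000
82.5182 71.5413 56.2583 34.9800 11.2506 0.0000 0.0000
86.7856 77.4828 64.5306 46.4974 21.3900 0.0000 0.0000 0.0000

params: Δt=0.12343 u=1.17995 d=0.84749 q=0.47175 e^(-rΔt)=0.99569
t_7 payoffs: 86.7856 77.4828 64.5306 46.4974 21.3900 0.0000 0.0000 0.0000
t_6: node(6,0) S=27.9818 payoff=82.5182 vs cont=82.0418 → 82.5182 [stop]  node(6,1) S=38.9587 payoff=71.5413 vs cont=71.0649 → 71.5413 [stop]  node(6,2) S=54.2417 payoff=56.2583 vs cont=55.7820 → 56.2583 [stop]  node(6,3) S=75.5200 payoff=34.9800 vs cont=34.5037 → 34.9800 [stop]  node(6,4) S=105.1455 payoff=5.3545 vs cont=11.2506 → 11.2506 [wait]  node(6,5) S=146.3926 payoff=0.0000 vs cont=0.0000 → 0.0000 [wait]  node(6,6) S=203.8204 payoff=0.0000 vs cont=0.0000 → 0.0000 [wait]  ⇒ S*(6)=75.5200
t_5: node(5,0) S=33.0172 payoff=77.4828 vs cont=77.0064 → 77.4828 [stop]  node(5,1) S=45.9694 payoff=64.5306 vs cont=64.0542 → 64.5306 [stop]  node(5,2) S=64.0026 payoff=46.4974 vs cont=46.0211 → 46.4974 [stop]  node(5,3) S=89.1100 payoff=21.3900 vs cont=23.6832 → 23.6832 [wait]  node(5,4) S=124.0666 payoff=0.0000 vs cont=5.9175 → 5.9175 [wait]  node(5,5) S=172.7362 payoff=0.0000 vs cont=0.0000 → 0.0000 [wait]  ⇒ S*(5)=64.0026
t_4: node(4,0) S=38.9587 payoff=71.5413 vs cont=71.0649 → 71.5413 [stop]  node(4,1) S=54.2417 payoff=56.2583 vs cont=55.7820 → 56.2583 [stop]  node(4,2) S=75.5200 payoff=34.9800 vs cont=35.5808 → 35.5808 [wait]  node(4,3) S=105.1455 payoff=5.3545 vs cont=15.2363 → 15.2363 [wait]  node(4,4) S=146.3926 payoff=0.0000 vs cont=3.1125 → 3.1125 [wait]  ⇒ S*(4)=54.2417
t_3: node(3,0) S=45.9694 payoff=64.5306 vs cont=64.0542 → 64.5306 [stop]  node(3,1) S=64.0026 payoff=46.4974 vs cont=46.3033 → 46.4974 [stop]  node(3,2) S=89.1100 payoff=21.3900 vs cont=25.8713 → 25.8713 [wait]  node(3,3) S=124.0666 payoff=0.0000 vs cont=9.4759 → 9.4759 [wait]  ⇒ S*(3)=64.0026
t_2: node(2,0) S=54.2417 payoff=56.2583 vs cont=55.7820 → 56.2583 [stop]  node(2,1) S=75.5200 payoff=34.9800 vs cont=36.6086 → 36.6086 [wait]  node(2,2) S=105.1455 payoff=5.3545 vs cont=18.0586 → 18.0586 [wait]  ⇒ S*(2)=54.2417
t_1: node(1,0) S=64.0026 payoff=46.4974 vs cont=46.7860 → 46.7860 [wait]  node(1,1) S=89.1100 payoff=21.3900 vs cont=27.7376 → 27.7376 [wait]  ⇒ S*(1)=-
t_0: node(0,0) S=75.5200 payoff=34.9800 vs cont=37.6370 → 37.6370 [wait]  ⇒ S*(0)=-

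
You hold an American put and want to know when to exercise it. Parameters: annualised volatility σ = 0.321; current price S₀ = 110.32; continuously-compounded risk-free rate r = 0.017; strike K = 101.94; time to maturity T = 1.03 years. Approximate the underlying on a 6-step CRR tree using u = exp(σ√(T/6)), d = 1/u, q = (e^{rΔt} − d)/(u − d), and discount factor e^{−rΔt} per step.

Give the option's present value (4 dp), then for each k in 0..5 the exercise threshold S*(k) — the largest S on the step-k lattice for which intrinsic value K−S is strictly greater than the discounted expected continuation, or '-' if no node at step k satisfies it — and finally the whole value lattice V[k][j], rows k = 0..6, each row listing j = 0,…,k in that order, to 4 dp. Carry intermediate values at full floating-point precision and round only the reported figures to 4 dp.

price = 9.5420
boundary = - - - - 64.8054 74.0239
tree:
9.5420
14.2186 4.4883
20.4902 7.4499 1.2783
28.3159 12.0610 2.4549 0.0000
37.1346 18.8493 4.7143 0.0000 0.0000
45.2050 27.9161 9.0534 0.0000 0.0000 0.0000
52.2705 37.1346 17.3862 0.0000 0.0000 0.0000 0.0000

Δt=0.17167  u=1.14225  d=0.87547  q=0.47775  discount=0.99709
step 6 (expiry): payoffs max(K−S,0) = 52.2705 37.1346 17.3862 0.0000 0.0000 0.0000 0.0000
step 5: (k=5,j=0): S=56.7350, (K−S)⁺=45.2050, hold=44.9080 ⇒ V=45.2050 exercise | (k=5,j=1): S=74.0239, (K−S)⁺=27.9161, hold=27.6190 ⇒ V=27.9161 exercise | (k=5,j=2): S=96.5814, (K−S)⁺=5.3586, hold=9.0534 ⇒ V=9.0534 continue | (k=5,j=3): S=126.0129, (K−S)⁺=0.0000, hold=0.0000 ⇒ V=0.0000 continue | (k=5,j=4): S=164.4131, (K−S)⁺=0.0000, hold=0.0000 ⇒ V=0.0000 continue | (k=5,j=5): S=214.5150, (K−S)⁺=0.0000, hold=0.0000 ⇒ V=0.0000 continue  boundary S*=74.0239
step 4: (k=4,j=0): S=64.8054, (K−S)⁺=37.1346, hold=36.8375 ⇒ V=37.1346 exercise | (k=4,j=1): S=84.5538, (K−S)⁺=17.3862, hold=18.8493 ⇒ V=18.8493 continue | (k=4,j=2): S=110.3200, (K−S)⁺=0.0000, hold=4.7143 ⇒ V=4.7143 continue | (k=4,j=3): S=143.9381, (K−S)⁺=0.0000, hold=0.0000 ⇒ V=0.0000 continue | (k=4,j=4): S=187.8006, (K−S)⁺=0.0000, hold=0.0000 ⇒ V=0.0000 continue  boundary S*=64.8054
step 3: (k=3,j=0): S=74.0239, (K−S)⁺=27.9161, hold=28.3159 ⇒ V=28.3159 continue | (k=3,j=1): S=96.5814, (K−S)⁺=5.3586, hold=12.0610 ⇒ V=12.0610 continue | (k=3,j=2): S=126.0129, (K−S)⁺=0.0000, hold=2.4549 ⇒ V=2.4549 continue | (k=3,j=3): S=164.4131, (K−S)⁺=0.0000, hold=0.0000 ⇒ V=0.0000 continue  boundary S*=-
step 2: (k=2,j=0): S=84.5538, (K−S)⁺=17.3862, hold=20.4902 ⇒ V=20.4902 continue | (k=2,j=1): S=110.3200, (K−S)⁺=0.0000, hold=7.4499 ⇒ V=7.4499 continue | (k=2,j=2): S=143.9381, (K−S)⁺=0.0000, hold=1.2783 ⇒ V=1.2783 continue  boundary S*=-
step 1: (k=1,j=0): S=96.5814, (K−S)⁺=5.3586, hold=14.2186 ⇒ V=14.2186 continue | (k=1,j=1): S=126.0129, (K−S)⁺=0.0000, hold=4.4883 ⇒ V=4.4883 continue  boundary S*=-
step 0: (k=0,j=0): S=110.3200, (K−S)⁺=0.0000, hold=9.5420 ⇒ V=9.5420 continue  boundary S*=-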